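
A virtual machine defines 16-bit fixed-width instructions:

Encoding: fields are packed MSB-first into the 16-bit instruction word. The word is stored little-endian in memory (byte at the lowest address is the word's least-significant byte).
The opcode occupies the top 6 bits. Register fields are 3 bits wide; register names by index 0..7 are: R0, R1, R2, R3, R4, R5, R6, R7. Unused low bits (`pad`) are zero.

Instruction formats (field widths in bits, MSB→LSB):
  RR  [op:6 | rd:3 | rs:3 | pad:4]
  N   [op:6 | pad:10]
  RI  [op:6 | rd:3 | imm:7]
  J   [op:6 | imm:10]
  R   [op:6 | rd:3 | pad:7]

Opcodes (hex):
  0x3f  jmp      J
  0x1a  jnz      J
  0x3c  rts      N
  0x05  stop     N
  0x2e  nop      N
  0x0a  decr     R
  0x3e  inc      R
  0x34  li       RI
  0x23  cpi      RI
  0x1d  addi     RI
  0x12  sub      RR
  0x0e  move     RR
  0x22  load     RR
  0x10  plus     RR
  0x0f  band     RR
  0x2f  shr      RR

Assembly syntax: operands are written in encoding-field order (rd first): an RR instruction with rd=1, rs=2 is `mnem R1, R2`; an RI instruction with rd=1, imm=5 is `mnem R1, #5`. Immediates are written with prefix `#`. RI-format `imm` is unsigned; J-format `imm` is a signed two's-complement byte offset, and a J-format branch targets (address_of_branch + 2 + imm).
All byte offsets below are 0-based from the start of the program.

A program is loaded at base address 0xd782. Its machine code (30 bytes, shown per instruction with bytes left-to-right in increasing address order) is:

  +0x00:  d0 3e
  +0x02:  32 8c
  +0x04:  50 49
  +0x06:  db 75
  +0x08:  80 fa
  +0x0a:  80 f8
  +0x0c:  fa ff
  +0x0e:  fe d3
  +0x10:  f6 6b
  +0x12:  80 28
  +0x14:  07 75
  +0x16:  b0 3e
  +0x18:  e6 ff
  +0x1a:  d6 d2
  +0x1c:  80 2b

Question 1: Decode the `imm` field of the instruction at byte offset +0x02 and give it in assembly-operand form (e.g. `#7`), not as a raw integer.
#50

[02] 32 8c → 0x8c32
  opcode bits[15:10]=0x23: cpi/RI
  rd: (w>>7)&0x7=0x0 → R0
  imm: (w>>0)&0x7f=0x32 → #50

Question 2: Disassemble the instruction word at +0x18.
off 0x18: read e6 ff as little → 0xffe6
  opcode bits[15:10]=0x3f: jmp/J
  [9:0] imm=998 (s10→-26) = #-26

jmp #-26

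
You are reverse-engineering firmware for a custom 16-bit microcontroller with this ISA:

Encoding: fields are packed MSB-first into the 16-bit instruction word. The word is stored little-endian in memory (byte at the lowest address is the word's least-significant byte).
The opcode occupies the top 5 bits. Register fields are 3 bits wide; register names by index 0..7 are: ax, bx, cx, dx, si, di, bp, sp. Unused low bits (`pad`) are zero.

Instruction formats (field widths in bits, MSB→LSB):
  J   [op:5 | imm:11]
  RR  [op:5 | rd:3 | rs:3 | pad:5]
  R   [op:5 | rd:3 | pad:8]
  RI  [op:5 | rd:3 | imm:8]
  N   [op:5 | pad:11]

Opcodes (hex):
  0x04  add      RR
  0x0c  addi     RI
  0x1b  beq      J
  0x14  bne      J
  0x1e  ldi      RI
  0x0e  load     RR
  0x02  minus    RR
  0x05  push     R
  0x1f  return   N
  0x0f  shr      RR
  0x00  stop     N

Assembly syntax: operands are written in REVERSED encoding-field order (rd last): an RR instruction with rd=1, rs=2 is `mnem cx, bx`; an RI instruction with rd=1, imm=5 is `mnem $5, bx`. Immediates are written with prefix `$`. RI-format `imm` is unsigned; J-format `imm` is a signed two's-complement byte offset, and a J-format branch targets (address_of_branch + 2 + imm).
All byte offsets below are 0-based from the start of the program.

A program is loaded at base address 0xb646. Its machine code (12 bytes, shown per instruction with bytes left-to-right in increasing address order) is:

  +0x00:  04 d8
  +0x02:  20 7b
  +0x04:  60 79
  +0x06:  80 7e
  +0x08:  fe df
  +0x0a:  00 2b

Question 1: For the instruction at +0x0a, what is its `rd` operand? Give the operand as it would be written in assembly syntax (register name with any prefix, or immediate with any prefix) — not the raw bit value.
@+0a  little-endian(00 2b) = 0x2b00
  op=0x2b00>>11=0x5 ⇒ push (R)
  rd: (w>>8)&0x7=0x3 → dx

dx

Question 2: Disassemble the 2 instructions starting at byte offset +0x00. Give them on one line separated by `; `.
[00] 04 d8 → 0xd804
  op=0xd804>>11=0x1b ⇒ beq (J)
  [10:0] imm=4 = $4
[02] 20 7b → 0x7b20
  op=0x7b20>>11=0xf ⇒ shr (RR)
  [10:8] rd=3 = dx
  [7:5] rs=1 = bx

beq $4; shr bx, dx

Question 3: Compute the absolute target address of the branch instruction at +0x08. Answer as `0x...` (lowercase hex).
off 0x08: read fe df as little → 0xdffe
  op=0xdffe>>11=0x1b ⇒ beq (J)
  imm@[10:0]=0x7fe (s11→-2) ⇒ $-2
  target = base 0xb646 + off 0x08 + 2 + imm -2 = 0xb64e

0xb64e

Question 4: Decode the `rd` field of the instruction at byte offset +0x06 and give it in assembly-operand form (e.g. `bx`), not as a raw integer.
@+06  little-endian(80 7e) = 0x7e80
  top 5b → 0xf → shr [RR]
  rd: (w>>8)&0x7=0x6 → bp
  rs: (w>>5)&0x7=0x4 → si

bp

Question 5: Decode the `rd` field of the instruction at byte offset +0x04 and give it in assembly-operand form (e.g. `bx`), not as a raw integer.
off 0x04: read 60 79 as little → 0x7960
  top 5b → 0xf → shr [RR]
  rd@[10:8]=0x1 ⇒ bx
  rs@[7:5]=0x3 ⇒ dx

bx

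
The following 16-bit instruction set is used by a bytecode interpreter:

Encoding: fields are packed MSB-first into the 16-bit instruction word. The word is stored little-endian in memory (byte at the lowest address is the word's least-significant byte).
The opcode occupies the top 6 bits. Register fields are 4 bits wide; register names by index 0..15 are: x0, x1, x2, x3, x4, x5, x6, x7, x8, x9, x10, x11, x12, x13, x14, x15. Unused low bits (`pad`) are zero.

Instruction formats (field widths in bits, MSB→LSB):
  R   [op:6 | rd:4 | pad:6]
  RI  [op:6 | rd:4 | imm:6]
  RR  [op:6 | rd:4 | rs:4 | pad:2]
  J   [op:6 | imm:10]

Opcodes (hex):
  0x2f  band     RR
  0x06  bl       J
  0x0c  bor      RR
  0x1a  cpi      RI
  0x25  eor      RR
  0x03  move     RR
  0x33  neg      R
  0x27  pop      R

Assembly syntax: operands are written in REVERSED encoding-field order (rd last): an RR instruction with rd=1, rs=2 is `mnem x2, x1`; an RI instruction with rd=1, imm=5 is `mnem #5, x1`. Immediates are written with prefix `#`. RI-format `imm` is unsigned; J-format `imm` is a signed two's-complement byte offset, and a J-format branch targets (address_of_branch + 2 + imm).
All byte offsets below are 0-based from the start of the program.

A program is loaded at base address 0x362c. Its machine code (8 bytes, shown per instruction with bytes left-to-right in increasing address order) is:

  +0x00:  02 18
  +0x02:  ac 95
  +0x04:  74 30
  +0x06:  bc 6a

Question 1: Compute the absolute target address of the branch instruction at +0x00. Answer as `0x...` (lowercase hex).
[00] 02 18 → 0x1802
  top 6b → 0x6 → bl [J]
  imm: (w>>0)&0x3ff=0x2 → #2
  target = base 0x362c + off 0x00 + 2 + imm 2 = 0x3630

0x3630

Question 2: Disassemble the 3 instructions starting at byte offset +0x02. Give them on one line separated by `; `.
eor x11, x6; bor x13, x1; cpi #60, x10

@+02  little-endian(ac 95) = 0x95ac
  opcode bits[15:10]=0x25: eor/RR
  [9:6] rd=6 = x6
  [5:2] rs=11 = x11
@+04  little-endian(74 30) = 0x3074
  opcode bits[15:10]=0xc: bor/RR
  [9:6] rd=1 = x1
  [5:2] rs=13 = x13
@+06  little-endian(bc 6a) = 0x6abc
  opcode bits[15:10]=0x1a: cpi/RI
  [9:6] rd=10 = x10
  [5:0] imm=60 = #60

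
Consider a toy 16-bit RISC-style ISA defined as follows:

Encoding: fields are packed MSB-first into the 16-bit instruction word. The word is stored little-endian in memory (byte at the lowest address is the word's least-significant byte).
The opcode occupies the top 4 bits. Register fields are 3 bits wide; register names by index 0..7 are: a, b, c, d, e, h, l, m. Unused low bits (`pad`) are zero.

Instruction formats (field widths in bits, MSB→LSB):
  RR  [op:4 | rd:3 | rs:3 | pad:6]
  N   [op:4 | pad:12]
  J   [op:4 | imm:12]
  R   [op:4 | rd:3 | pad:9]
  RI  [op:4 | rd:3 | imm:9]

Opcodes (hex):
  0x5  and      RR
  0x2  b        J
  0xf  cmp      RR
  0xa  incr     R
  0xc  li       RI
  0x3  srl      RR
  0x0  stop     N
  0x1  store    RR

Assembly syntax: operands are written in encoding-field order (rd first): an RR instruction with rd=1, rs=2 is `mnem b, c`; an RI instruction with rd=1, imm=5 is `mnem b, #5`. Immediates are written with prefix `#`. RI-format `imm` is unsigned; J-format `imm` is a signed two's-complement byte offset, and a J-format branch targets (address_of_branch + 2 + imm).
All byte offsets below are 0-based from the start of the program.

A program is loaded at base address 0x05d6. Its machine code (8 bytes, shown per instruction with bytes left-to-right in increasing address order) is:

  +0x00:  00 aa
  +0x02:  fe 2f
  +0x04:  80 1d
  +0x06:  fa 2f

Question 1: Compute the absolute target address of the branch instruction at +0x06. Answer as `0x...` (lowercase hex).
off 0x06: read fa 2f as little → 0x2ffa
  top 4b → 0x2 → b [J]
  [11:0] imm=4090 (s12→-6) = #-6
  target = base 0x05d6 + off 0x06 + 2 + imm -6 = 0x05d8

0x05d8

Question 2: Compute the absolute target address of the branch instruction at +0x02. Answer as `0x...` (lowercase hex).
+0x02: fe 2f ⇒ word 0x2ffe (little)
  op=0x2ffe>>12=0x2 ⇒ b (J)
  [11:0] imm=4094 (s12→-2) = #-2
  target = base 0x05d6 + off 0x02 + 2 + imm -2 = 0x05d8

0x05d8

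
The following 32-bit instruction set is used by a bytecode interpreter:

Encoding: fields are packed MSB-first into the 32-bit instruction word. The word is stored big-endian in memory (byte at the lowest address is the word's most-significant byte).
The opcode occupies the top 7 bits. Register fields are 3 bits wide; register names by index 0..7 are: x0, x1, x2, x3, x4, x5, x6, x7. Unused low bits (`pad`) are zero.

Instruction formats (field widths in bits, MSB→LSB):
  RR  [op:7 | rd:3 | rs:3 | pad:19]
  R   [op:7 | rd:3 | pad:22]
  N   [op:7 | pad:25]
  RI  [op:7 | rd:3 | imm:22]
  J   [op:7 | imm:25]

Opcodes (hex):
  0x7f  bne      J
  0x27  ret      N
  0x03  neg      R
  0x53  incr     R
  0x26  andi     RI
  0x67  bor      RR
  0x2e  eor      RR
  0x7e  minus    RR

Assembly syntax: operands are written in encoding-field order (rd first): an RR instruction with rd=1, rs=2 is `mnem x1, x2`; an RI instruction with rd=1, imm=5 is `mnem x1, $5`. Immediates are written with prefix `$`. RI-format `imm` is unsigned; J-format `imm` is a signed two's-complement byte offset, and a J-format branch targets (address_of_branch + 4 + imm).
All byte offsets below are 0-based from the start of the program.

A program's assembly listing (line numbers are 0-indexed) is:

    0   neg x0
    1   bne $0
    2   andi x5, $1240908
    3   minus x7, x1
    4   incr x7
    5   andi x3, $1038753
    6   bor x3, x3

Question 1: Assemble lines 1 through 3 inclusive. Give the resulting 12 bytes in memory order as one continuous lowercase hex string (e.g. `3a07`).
1. bne fields op=0x7f:7|imm=0:25 → word fe000000h → fe 00 00 00
2. andi fields op=0x26:7|rd=5:3|imm=1240908:22 → word 4d52ef4ch → 4d 52 ef 4c
3. minus fields op=0x7e:7|rd=7:3|rs=1:3|pad=0:19 → word fdc80000h → fd c8 00 00

fe0000004d52ef4cfdc80000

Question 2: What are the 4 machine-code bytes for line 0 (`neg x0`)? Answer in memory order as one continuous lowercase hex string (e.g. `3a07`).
L0: neg op=0x3:7|rd=0:3|pad=0:22 ⇒ 0x06000000 ⇒ big 06 00 00 00

06000000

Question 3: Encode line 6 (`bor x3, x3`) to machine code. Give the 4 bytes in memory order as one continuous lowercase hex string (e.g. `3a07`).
6. bor fields op=0x67:7|rd=3:3|rs=3:3|pad=0:19 → word ced80000h → ce d8 00 00

ced80000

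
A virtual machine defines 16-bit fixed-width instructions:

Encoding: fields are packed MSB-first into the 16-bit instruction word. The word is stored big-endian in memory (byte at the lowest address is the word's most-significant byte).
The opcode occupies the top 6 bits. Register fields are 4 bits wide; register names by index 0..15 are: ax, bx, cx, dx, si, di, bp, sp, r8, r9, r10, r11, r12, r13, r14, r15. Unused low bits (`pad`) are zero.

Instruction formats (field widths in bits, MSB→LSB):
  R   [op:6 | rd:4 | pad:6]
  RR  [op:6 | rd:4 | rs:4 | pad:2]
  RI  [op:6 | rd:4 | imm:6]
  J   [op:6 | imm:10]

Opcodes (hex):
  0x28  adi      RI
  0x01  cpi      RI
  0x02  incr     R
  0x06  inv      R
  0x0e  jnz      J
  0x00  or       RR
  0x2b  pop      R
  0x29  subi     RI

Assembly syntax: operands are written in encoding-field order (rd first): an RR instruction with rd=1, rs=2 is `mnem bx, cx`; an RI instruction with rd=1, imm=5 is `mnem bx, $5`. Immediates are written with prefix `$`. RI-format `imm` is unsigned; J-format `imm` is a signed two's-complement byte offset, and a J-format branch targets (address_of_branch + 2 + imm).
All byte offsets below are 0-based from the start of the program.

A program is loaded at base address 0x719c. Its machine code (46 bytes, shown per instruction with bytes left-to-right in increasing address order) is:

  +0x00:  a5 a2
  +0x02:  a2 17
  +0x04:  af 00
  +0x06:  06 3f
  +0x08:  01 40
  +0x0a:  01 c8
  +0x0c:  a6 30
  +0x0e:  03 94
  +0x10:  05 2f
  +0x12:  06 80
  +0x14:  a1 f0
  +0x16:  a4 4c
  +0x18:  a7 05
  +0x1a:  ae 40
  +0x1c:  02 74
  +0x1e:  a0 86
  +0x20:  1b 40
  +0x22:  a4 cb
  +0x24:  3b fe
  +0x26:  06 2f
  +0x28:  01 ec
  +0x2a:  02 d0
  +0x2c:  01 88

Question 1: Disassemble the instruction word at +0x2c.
or bp, cx

@+2c  big-endian(01 88) = 0x0188
  top 6b → 0x0 → or [RR]
  rd@[9:6]=0x6 ⇒ bp
  rs@[5:2]=0x2 ⇒ cx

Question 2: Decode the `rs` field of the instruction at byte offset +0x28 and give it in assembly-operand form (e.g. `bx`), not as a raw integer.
r11

[28] 01 ec → 0x01ec
  op=0x01ec>>10=0x0 ⇒ or (RR)
  rd@[9:6]=0x7 ⇒ sp
  rs@[5:2]=0xb ⇒ r11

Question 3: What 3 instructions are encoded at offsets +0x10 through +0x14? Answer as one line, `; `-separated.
cpi si, $47; cpi r10, $0; adi sp, $48

@+10  big-endian(05 2f) = 0x052f
  top 6b → 0x1 → cpi [RI]
  rd: (w>>6)&0xf=0x4 → si
  imm: (w>>0)&0x3f=0x2f → $47
@+12  big-endian(06 80) = 0x0680
  top 6b → 0x1 → cpi [RI]
  rd: (w>>6)&0xf=0xa → r10
  imm: (w>>0)&0x3f=0x0 → $0
@+14  big-endian(a1 f0) = 0xa1f0
  top 6b → 0x28 → adi [RI]
  rd: (w>>6)&0xf=0x7 → sp
  imm: (w>>0)&0x3f=0x30 → $48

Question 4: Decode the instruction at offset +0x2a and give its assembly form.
or r11, si

@+2a  big-endian(02 d0) = 0x02d0
  top 6b → 0x0 → or [RR]
  [9:6] rd=11 = r11
  [5:2] rs=4 = si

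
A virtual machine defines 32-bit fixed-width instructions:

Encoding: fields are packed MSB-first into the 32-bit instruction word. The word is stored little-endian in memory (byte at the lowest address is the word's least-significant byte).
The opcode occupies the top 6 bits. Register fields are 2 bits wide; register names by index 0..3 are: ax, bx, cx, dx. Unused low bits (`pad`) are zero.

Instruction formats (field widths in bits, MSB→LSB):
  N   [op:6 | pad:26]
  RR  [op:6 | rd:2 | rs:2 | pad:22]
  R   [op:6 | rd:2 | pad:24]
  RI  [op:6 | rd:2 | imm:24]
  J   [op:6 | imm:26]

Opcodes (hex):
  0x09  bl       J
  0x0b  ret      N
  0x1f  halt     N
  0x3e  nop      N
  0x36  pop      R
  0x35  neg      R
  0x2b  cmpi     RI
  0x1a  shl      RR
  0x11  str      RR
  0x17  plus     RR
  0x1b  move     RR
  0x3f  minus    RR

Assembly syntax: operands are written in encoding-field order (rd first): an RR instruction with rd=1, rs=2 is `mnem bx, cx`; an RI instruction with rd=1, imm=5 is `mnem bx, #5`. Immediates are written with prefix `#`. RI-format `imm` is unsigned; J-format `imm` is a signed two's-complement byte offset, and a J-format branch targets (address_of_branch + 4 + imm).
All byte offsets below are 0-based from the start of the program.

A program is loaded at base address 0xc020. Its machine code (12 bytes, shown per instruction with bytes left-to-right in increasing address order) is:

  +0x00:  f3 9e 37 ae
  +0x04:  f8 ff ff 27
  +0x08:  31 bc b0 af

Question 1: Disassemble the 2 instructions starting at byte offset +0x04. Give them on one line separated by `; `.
[04] f8 ff ff 27 → 0x27fffff8
  top 6b → 0x9 → bl [J]
  imm: (w>>0)&0x3ffffff=0x3fffff8 (s26→-8) → #-8
[08] 31 bc b0 af → 0xafb0bc31
  top 6b → 0x2b → cmpi [RI]
  rd: (w>>24)&0x3=0x3 → dx
  imm: (w>>0)&0xffffff=0xb0bc31 → #11582513

bl #-8; cmpi dx, #11582513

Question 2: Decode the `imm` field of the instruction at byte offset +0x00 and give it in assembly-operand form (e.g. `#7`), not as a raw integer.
[00] f3 9e 37 ae → 0xae379ef3
  op=0xae379ef3>>26=0x2b ⇒ cmpi (RI)
  [25:24] rd=2 = cx
  [23:0] imm=3645171 = #3645171

#3645171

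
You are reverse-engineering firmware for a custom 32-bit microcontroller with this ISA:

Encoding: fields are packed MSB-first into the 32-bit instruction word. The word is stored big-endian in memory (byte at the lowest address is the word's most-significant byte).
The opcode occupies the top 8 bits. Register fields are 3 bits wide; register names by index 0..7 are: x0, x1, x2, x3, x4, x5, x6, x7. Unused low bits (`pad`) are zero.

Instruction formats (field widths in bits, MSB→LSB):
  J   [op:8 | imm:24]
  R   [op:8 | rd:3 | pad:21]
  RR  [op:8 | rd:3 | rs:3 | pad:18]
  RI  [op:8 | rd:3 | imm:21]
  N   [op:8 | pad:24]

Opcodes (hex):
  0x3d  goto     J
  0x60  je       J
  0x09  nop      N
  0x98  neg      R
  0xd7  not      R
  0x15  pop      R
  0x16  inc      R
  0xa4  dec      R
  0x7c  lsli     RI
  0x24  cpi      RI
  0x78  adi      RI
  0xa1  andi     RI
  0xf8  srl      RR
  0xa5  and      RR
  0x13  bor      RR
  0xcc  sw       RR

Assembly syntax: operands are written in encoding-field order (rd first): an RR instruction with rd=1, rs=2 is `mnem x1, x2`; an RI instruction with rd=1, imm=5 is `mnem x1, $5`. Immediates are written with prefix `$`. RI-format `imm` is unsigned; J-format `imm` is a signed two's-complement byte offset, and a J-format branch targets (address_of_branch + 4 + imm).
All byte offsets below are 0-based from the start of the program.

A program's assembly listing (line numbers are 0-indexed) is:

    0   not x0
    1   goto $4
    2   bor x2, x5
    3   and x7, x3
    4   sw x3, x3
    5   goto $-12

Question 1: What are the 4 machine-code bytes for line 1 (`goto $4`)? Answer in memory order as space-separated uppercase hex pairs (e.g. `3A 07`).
3D 00 00 04

line 1 (goto): pack op=0x3d:8|imm=4:24 = 0x3d000004; big→ 3d 00 00 04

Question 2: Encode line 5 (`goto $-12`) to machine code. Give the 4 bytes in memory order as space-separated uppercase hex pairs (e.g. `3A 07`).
3D FF FF F4

line 5 (goto): pack op=0x3d:8|imm=-12:24 = 0x3dfffff4; big→ 3d ff ff f4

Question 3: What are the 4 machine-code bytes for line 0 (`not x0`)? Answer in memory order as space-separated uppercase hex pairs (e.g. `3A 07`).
line 0 (not): pack op=0xd7:8|rd=0:3|pad=0:21 = 0xd7000000; big→ d7 00 00 00

D7 00 00 00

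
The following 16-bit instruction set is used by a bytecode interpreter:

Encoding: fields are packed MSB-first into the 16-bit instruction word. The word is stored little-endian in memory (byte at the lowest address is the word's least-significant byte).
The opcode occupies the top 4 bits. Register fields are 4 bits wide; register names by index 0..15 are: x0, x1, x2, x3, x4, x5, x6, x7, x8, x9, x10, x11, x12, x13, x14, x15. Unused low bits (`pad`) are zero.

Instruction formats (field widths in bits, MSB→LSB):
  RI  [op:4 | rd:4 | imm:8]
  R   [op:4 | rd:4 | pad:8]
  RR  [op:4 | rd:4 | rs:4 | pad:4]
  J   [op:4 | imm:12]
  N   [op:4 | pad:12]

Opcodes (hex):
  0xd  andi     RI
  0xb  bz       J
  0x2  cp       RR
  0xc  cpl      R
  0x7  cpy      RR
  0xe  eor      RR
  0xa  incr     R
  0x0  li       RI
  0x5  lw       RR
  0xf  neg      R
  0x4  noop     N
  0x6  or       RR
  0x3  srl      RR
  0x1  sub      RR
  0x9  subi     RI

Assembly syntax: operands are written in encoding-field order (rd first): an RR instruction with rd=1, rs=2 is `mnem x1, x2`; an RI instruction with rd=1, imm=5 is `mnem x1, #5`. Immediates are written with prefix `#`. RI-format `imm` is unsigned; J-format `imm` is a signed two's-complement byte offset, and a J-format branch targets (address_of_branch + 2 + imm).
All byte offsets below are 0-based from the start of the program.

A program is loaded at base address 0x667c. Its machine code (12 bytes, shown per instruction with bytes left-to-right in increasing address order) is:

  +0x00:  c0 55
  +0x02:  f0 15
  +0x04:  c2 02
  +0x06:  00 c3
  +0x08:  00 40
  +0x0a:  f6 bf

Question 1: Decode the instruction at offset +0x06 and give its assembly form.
off 0x06: read 00 c3 as little → 0xc300
  opcode bits[15:12]=0xc: cpl/R
  rd@[11:8]=0x3 ⇒ x3

cpl x3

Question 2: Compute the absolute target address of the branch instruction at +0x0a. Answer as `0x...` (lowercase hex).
0x667e

+0x0a: f6 bf ⇒ word 0xbff6 (little)
  op=0xbff6>>12=0xb ⇒ bz (J)
  imm@[11:0]=0xff6 (s12→-10) ⇒ #-10
  target = base 0x667c + off 0x0a + 2 + imm -10 = 0x667e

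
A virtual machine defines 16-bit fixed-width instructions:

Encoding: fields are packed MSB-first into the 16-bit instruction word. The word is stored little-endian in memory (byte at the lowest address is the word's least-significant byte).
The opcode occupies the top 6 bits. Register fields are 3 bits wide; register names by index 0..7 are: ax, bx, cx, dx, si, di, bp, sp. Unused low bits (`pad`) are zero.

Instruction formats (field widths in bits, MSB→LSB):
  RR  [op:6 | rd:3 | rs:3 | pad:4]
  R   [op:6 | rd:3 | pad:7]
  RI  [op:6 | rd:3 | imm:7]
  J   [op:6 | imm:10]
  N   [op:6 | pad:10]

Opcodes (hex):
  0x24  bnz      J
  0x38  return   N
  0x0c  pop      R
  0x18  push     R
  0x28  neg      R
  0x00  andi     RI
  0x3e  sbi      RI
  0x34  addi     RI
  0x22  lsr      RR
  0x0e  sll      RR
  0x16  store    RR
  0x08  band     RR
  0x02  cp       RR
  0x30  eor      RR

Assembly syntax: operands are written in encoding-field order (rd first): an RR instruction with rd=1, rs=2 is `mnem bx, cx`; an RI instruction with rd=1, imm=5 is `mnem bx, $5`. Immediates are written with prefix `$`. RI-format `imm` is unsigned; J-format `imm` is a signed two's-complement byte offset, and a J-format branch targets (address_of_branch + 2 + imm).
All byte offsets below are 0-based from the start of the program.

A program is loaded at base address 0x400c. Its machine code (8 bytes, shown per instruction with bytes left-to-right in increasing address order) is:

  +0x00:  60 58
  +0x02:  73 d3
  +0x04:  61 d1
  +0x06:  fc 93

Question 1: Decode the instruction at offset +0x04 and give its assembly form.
addi cx, $97

off 0x04: read 61 d1 as little → 0xd161
  opcode bits[15:10]=0x34: addi/RI
  [9:7] rd=2 = cx
  [6:0] imm=97 = $97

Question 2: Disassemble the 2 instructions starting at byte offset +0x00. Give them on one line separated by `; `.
store ax, bp; addi bp, $115

@+00  little-endian(60 58) = 0x5860
  opcode bits[15:10]=0x16: store/RR
  rd@[9:7]=0x0 ⇒ ax
  rs@[6:4]=0x6 ⇒ bp
@+02  little-endian(73 d3) = 0xd373
  opcode bits[15:10]=0x34: addi/RI
  rd@[9:7]=0x6 ⇒ bp
  imm@[6:0]=0x73 ⇒ $115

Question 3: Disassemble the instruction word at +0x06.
[06] fc 93 → 0x93fc
  top 6b → 0x24 → bnz [J]
  imm@[9:0]=0x3fc (s10→-4) ⇒ $-4

bnz $-4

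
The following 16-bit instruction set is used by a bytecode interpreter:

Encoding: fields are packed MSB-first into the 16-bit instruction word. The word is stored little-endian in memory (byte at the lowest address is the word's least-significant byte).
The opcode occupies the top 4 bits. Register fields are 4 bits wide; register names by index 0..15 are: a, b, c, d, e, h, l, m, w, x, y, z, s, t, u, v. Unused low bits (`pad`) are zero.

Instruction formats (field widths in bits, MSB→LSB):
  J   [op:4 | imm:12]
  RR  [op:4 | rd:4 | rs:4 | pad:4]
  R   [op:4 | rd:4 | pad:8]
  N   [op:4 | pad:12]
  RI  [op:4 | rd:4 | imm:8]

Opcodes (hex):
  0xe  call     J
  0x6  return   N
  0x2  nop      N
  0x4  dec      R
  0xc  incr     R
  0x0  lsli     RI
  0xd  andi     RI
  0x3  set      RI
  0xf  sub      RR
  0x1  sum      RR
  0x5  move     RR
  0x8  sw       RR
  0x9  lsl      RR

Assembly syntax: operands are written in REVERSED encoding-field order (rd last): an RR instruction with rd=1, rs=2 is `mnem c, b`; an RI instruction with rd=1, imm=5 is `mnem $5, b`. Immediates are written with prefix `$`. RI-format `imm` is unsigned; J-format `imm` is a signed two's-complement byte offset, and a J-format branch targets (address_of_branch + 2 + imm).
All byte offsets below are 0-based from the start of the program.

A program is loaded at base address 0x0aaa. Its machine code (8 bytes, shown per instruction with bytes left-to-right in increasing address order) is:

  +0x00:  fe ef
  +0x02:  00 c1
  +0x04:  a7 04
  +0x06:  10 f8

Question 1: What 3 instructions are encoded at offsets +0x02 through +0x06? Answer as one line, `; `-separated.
+0x02: 00 c1 ⇒ word 0xc100 (little)
  opcode bits[15:12]=0xc: incr/R
  [11:8] rd=1 = b
+0x04: a7 04 ⇒ word 0x04a7 (little)
  opcode bits[15:12]=0x0: lsli/RI
  [11:8] rd=4 = e
  [7:0] imm=167 = $167
+0x06: 10 f8 ⇒ word 0xf810 (little)
  opcode bits[15:12]=0xf: sub/RR
  [11:8] rd=8 = w
  [7:4] rs=1 = b

incr b; lsli $167, e; sub b, w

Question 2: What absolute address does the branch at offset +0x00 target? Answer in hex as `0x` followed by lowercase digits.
0x0aaa

@+00  little-endian(fe ef) = 0xeffe
  opcode bits[15:12]=0xe: call/J
  imm@[11:0]=0xffe (s12→-2) ⇒ $-2
  target = base 0x0aaa + off 0x00 + 2 + imm -2 = 0x0aaa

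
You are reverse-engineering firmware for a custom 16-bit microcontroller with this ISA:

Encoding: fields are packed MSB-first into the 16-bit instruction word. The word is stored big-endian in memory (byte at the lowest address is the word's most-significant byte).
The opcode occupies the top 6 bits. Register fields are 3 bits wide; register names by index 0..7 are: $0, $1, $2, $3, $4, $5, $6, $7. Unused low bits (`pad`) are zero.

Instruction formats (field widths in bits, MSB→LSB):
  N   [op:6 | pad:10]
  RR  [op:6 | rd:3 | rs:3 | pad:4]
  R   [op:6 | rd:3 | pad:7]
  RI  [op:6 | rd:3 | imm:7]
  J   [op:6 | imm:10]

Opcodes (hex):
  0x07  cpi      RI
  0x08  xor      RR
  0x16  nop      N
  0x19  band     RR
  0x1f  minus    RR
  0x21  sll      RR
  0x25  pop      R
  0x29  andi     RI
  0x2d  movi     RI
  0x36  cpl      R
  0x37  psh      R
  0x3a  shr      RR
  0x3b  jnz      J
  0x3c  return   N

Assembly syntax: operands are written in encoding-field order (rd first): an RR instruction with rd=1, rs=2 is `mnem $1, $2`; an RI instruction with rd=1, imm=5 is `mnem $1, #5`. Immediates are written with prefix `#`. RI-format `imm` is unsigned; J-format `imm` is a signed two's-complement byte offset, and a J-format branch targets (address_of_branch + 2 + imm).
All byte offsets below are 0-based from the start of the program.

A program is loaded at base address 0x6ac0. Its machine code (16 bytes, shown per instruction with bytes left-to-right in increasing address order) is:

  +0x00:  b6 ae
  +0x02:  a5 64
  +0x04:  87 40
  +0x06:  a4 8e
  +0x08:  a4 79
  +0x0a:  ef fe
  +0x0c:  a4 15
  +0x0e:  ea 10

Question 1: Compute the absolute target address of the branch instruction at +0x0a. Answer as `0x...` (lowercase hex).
0x6aca

+0x0a: ef fe ⇒ word 0xeffe (big)
  top 6b → 0x3b → jnz [J]
  [9:0] imm=1022 (s10→-2) = #-2
  target = base 0x6ac0 + off 0x0a + 2 + imm -2 = 0x6aca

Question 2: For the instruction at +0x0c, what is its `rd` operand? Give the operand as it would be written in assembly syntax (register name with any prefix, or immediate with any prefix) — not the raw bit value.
[0c] a4 15 → 0xa415
  top 6b → 0x29 → andi [RI]
  [9:7] rd=0 = $0
  [6:0] imm=21 = #21

$0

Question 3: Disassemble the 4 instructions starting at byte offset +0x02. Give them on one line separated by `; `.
andi $2, #100; sll $6, $4; andi $1, #14; andi $0, #121

@+02  big-endian(a5 64) = 0xa564
  top 6b → 0x29 → andi [RI]
  rd@[9:7]=0x2 ⇒ $2
  imm@[6:0]=0x64 ⇒ #100
@+04  big-endian(87 40) = 0x8740
  top 6b → 0x21 → sll [RR]
  rd@[9:7]=0x6 ⇒ $6
  rs@[6:4]=0x4 ⇒ $4
@+06  big-endian(a4 8e) = 0xa48e
  top 6b → 0x29 → andi [RI]
  rd@[9:7]=0x1 ⇒ $1
  imm@[6:0]=0xe ⇒ #14
@+08  big-endian(a4 79) = 0xa479
  top 6b → 0x29 → andi [RI]
  rd@[9:7]=0x0 ⇒ $0
  imm@[6:0]=0x79 ⇒ #121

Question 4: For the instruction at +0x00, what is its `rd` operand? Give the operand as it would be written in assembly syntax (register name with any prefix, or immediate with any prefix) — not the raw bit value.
+0x00: b6 ae ⇒ word 0xb6ae (big)
  op=0xb6ae>>10=0x2d ⇒ movi (RI)
  rd@[9:7]=0x5 ⇒ $5
  imm@[6:0]=0x2e ⇒ #46

$5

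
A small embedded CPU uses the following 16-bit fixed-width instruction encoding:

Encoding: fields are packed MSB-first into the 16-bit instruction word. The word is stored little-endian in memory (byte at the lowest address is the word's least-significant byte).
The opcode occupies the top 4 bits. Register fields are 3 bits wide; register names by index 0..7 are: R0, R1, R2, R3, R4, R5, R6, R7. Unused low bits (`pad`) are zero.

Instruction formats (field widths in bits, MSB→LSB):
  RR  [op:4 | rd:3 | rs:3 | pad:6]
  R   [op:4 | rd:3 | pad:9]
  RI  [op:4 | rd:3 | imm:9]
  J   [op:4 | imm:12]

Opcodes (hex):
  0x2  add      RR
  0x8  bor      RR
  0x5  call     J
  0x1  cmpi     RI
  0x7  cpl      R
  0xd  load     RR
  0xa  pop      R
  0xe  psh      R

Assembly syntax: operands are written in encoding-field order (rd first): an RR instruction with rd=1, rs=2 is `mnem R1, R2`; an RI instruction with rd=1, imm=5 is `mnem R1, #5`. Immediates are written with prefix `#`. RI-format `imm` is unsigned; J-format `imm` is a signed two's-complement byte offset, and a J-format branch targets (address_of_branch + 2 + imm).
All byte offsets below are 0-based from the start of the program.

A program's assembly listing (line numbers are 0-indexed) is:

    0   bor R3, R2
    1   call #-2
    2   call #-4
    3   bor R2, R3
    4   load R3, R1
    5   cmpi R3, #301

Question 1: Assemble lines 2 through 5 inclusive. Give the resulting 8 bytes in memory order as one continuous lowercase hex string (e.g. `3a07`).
line 2 (call): pack op=0x5:4|imm=-4:12 = 0x5ffc; little→ fc 5f
line 3 (bor): pack op=0x8:4|rd=2:3|rs=3:3|pad=0:6 = 0x84c0; little→ c0 84
line 4 (load): pack op=0xd:4|rd=3:3|rs=1:3|pad=0:6 = 0xd640; little→ 40 d6
line 5 (cmpi): pack op=0x1:4|rd=3:3|imm=301:9 = 0x172d; little→ 2d 17

fc5fc08440d62d17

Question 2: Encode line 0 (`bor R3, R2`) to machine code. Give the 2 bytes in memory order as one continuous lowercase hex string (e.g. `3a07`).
L0: bor op=0x8:4|rd=3:3|rs=2:3|pad=0:6 ⇒ 0x8680 ⇒ little 80 86

8086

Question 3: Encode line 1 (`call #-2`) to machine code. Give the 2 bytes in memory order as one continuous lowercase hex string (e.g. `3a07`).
fe5f

line 1 (call): pack op=0x5:4|imm=-2:12 = 0x5ffe; little→ fe 5f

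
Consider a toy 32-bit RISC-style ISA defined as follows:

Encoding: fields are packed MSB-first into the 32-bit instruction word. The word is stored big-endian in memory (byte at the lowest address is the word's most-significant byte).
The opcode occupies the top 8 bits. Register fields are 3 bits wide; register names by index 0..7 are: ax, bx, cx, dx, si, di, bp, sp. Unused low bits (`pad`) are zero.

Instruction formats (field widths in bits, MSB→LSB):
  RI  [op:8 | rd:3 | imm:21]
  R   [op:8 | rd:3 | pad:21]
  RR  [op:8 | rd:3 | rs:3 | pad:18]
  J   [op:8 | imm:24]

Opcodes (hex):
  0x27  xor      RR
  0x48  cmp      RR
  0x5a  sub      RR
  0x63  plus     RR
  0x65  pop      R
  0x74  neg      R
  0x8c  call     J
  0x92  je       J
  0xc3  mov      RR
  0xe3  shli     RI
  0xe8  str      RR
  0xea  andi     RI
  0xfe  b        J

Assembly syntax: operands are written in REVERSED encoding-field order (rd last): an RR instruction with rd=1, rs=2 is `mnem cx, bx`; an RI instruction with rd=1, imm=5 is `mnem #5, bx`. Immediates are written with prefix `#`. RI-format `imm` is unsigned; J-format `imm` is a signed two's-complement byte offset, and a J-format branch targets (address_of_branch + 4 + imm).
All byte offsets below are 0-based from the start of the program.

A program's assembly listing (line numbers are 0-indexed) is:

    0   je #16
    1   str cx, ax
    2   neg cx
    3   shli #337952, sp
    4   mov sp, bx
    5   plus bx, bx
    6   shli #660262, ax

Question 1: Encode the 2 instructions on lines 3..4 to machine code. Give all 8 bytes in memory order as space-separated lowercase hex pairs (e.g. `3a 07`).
3. shli fields op=0xe3:8|rd=7:3|imm=337952:21 → word e3e52820h → e3 e5 28 20
4. mov fields op=0xc3:8|rd=1:3|rs=7:3|pad=0:18 → word c33c0000h → c3 3c 00 00

e3 e5 28 20 c3 3c 00 00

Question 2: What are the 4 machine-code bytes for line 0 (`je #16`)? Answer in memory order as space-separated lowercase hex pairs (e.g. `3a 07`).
92 00 00 10

L0: je op=0x92:8|imm=16:24 ⇒ 0x92000010 ⇒ big 92 00 00 10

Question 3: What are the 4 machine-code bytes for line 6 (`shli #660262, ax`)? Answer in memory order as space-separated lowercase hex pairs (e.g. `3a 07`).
6. shli fields op=0xe3:8|rd=0:3|imm=660262:21 → word e30a1326h → e3 0a 13 26

e3 0a 13 26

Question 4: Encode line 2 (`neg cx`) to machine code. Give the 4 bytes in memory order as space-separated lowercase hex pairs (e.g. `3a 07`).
2. neg fields op=0x74:8|rd=2:3|pad=0:21 → word 74400000h → 74 40 00 00

74 40 00 00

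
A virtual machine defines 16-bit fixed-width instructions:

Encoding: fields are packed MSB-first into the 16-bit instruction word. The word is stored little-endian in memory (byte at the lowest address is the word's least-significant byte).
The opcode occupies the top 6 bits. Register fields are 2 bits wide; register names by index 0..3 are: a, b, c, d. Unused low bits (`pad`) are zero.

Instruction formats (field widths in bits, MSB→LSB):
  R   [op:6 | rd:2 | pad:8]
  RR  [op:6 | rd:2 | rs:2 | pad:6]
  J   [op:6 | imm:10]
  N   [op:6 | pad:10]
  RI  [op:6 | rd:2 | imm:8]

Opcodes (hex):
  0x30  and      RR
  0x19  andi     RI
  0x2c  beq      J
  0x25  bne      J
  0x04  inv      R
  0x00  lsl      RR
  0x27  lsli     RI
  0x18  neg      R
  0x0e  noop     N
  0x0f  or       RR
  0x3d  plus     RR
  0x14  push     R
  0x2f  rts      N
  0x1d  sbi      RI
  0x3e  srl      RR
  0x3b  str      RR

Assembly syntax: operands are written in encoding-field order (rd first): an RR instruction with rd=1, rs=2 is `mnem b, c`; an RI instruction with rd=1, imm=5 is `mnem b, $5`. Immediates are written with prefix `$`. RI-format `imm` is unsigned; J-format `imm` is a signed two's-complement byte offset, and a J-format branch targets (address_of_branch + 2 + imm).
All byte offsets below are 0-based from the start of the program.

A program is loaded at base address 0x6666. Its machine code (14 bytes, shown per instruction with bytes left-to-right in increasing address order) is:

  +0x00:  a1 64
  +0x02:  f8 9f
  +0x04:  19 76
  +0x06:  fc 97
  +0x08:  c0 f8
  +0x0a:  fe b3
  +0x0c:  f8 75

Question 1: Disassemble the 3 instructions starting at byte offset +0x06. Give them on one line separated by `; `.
bne $-4; srl a, d; beq $-2

+0x06: fc 97 ⇒ word 0x97fc (little)
  op=0x97fc>>10=0x25 ⇒ bne (J)
  imm: (w>>0)&0x3ff=0x3fc (s10→-4) → $-4
+0x08: c0 f8 ⇒ word 0xf8c0 (little)
  op=0xf8c0>>10=0x3e ⇒ srl (RR)
  rd: (w>>8)&0x3=0x0 → a
  rs: (w>>6)&0x3=0x3 → d
+0x0a: fe b3 ⇒ word 0xb3fe (little)
  op=0xb3fe>>10=0x2c ⇒ beq (J)
  imm: (w>>0)&0x3ff=0x3fe (s10→-2) → $-2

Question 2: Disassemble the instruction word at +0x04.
sbi c, $25

+0x04: 19 76 ⇒ word 0x7619 (little)
  top 6b → 0x1d → sbi [RI]
  rd@[9:8]=0x2 ⇒ c
  imm@[7:0]=0x19 ⇒ $25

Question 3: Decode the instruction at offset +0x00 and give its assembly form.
off 0x00: read a1 64 as little → 0x64a1
  op=0x64a1>>10=0x19 ⇒ andi (RI)
  rd@[9:8]=0x0 ⇒ a
  imm@[7:0]=0xa1 ⇒ $161

andi a, $161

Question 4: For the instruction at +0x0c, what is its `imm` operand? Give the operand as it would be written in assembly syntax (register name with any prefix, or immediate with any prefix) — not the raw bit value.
@+0c  little-endian(f8 75) = 0x75f8
  op=0x75f8>>10=0x1d ⇒ sbi (RI)
  rd: (w>>8)&0x3=0x1 → b
  imm: (w>>0)&0xff=0xf8 → $248

$248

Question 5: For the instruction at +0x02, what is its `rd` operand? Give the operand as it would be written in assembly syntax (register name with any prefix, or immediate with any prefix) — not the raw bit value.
d

off 0x02: read f8 9f as little → 0x9ff8
  op=0x9ff8>>10=0x27 ⇒ lsli (RI)
  rd: (w>>8)&0x3=0x3 → d
  imm: (w>>0)&0xff=0xf8 → $248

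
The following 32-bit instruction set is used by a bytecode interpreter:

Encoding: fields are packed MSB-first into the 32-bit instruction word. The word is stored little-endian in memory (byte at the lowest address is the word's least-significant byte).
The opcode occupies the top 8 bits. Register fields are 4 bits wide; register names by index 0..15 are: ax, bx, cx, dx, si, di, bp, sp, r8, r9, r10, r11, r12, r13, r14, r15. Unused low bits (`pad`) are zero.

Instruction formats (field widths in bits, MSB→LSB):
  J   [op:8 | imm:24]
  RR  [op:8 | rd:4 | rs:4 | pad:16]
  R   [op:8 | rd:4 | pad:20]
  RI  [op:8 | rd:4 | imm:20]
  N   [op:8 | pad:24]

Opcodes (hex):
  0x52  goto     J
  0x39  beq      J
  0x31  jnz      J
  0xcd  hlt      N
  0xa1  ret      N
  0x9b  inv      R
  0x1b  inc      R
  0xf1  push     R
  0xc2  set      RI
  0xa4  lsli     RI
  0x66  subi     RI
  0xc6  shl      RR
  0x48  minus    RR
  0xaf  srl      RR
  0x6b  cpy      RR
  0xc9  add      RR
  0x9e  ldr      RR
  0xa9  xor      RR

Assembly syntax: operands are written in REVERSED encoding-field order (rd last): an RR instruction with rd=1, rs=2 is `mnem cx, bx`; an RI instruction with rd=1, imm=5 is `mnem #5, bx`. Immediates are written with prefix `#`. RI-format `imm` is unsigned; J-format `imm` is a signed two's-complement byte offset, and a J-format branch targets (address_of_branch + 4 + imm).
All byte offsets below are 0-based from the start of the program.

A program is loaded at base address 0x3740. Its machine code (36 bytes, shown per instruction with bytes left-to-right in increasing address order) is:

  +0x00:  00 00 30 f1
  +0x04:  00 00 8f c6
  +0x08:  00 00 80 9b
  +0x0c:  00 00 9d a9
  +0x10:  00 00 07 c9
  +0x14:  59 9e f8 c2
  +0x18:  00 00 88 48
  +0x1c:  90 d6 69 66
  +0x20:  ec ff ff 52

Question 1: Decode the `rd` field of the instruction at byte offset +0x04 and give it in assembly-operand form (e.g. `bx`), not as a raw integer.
@+04  little-endian(00 00 8f c6) = 0xc68f0000
  top 8b → 0xc6 → shl [RR]
  rd@[23:20]=0x8 ⇒ r8
  rs@[19:16]=0xf ⇒ r15

r8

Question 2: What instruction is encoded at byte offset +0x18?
minus r8, r8

@+18  little-endian(00 00 88 48) = 0x48880000
  opcode bits[31:24]=0x48: minus/RR
  rd@[23:20]=0x8 ⇒ r8
  rs@[19:16]=0x8 ⇒ r8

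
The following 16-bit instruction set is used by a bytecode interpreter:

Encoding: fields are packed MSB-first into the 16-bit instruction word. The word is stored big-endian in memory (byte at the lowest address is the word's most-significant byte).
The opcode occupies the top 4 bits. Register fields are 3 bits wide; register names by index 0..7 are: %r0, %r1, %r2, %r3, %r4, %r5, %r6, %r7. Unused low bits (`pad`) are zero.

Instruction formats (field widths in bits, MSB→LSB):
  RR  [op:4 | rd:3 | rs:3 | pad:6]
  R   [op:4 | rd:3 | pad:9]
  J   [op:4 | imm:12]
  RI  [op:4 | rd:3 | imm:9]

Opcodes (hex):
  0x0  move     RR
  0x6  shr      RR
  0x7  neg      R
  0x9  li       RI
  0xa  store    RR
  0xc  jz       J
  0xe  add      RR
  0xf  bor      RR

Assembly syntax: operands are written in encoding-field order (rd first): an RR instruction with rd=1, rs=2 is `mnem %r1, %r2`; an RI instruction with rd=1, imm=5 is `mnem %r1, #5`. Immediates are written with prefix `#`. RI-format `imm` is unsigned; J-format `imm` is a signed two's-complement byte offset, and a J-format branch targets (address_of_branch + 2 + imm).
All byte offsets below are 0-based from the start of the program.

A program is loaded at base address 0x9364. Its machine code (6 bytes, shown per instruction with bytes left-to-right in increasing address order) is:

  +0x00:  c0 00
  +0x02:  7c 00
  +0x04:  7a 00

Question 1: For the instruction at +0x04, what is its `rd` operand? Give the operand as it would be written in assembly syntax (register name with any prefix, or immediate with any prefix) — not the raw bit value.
%r5

+0x04: 7a 00 ⇒ word 0x7a00 (big)
  op=0x7a00>>12=0x7 ⇒ neg (R)
  [11:9] rd=5 = %r5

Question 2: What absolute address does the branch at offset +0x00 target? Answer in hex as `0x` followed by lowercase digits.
off 0x00: read c0 00 as big → 0xc000
  op=0xc000>>12=0xc ⇒ jz (J)
  [11:0] imm=0 = #0
  target = base 0x9364 + off 0x00 + 2 + imm 0 = 0x9366

0x9366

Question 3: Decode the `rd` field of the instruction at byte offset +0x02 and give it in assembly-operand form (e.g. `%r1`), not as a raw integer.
%r6

+0x02: 7c 00 ⇒ word 0x7c00 (big)
  op=0x7c00>>12=0x7 ⇒ neg (R)
  [11:9] rd=6 = %r6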